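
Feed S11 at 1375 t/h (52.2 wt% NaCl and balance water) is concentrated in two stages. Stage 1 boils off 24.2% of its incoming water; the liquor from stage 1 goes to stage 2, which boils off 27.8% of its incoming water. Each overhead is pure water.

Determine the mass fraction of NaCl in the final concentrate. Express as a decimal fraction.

0.666

water in feed = 1375×0.478 = 657.25 t/h.
After stage 1: water left = (1−0.242)×657.25 = 498.2; stream total = 1215.9 t/h.
After stage 2: water left = (1−0.278)×498.2 = 359.7; final concentrate = 1077.4 t/h.
NaCl fraction = 717.75/1077.4 = 0.666.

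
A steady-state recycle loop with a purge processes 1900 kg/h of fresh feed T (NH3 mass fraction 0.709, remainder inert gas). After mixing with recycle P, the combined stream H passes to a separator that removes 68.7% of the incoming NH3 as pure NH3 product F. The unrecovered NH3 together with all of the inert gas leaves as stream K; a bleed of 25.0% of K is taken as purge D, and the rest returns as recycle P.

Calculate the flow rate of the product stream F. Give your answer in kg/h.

NH3 in H: m_A = 1900×0.709 + (1−0.250)·(1−0.687)·m_A, so m_A = 1347.1/0.7652 = 1760.3 kg/h.
Product F = 0.687×1760.3 = 1209.4 kg/h.

1209 kg/h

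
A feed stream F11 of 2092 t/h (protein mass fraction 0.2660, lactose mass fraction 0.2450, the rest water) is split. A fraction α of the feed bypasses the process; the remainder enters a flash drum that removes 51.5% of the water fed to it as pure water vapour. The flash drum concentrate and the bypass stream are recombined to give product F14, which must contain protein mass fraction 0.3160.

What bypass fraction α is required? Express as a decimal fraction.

0.372

All 2092×0.266 = 556.47 t/h of protein reaches F14, so F14 = 556.47/0.316 = 1761 t/h and vapour = 331.01 t/h.
The evaporator receives (1−α)·2092 of feed at 0.489 water and removes 0.515 of that water:
0.515×0.489×(1−α)×2092 = 331.01
(1−α) = 331.01/526.84 = 0.6283;  α = 0.3717.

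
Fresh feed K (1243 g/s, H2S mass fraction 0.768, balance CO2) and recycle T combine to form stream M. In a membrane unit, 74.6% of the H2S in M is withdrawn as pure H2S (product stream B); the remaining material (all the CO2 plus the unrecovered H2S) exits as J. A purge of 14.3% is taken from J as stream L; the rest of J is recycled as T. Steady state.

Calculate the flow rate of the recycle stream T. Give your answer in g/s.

CO2 enters only via K and leaves only via the purge: 1243×0.232 = 0.143×(CO2 in J), and the membrane unit passes all CO2, so CO2 in M = CO2 in J = 2016.6 g/s.
H2S in M: m_A = 1243×0.768 + (1−0.143)·(1−0.746)·m_A, so m_A = 954.62/0.7823 = 1220.2 g/s.
J = (1−0.746)×1220.2 + 2016.6 = 2326.6 g/s.
Recycle T = (1−0.143)×2326.6 = 1993.9 g/s.

1994 g/s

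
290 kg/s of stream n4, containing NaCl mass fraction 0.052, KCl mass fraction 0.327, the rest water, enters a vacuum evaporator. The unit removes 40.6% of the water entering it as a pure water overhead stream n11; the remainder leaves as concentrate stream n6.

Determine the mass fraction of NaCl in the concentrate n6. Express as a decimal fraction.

NaCl is not removed: 290×0.052 = 15.08 kg/s of NaCl enters n6.
water entering = 290×0.621 = 180.09 kg/s; overhead removed = 0.406×180.09 = 73.117 kg/s.
Concentrate = 290 − 73.117 = 216.88 kg/s.
Mass fraction = 15.08/216.88 = 0.070.

0.070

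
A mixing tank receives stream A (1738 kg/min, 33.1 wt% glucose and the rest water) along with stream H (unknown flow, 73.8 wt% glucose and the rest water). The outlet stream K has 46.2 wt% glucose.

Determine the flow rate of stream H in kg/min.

824.9 kg/min

Let H be the unknown flow. Total out = 1738 + H.
glucose balance: 575.28 + 0.738·H = 0.462·(1738 + H)
(0.738 − 0.462)·H = 0.462×1738 − 575.28 = 227.68
H = 227.68 / 0.276 = 824.92 kg/min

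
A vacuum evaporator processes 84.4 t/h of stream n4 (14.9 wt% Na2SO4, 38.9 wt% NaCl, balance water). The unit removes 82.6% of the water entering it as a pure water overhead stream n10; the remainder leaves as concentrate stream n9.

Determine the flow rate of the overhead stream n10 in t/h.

32.21 t/h

water entering = 84.4×0.462 = 38.993 t/h; overhead removed = 0.826×38.993 = 32.208 t/h.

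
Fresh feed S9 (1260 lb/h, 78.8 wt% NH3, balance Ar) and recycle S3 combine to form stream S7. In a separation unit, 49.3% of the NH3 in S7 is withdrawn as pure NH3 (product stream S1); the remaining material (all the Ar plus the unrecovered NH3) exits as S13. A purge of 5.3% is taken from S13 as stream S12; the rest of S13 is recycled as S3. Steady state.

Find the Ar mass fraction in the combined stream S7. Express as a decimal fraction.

0.725

Ar enters only via S9 and leaves only via the purge: 1260×0.212 = 0.053×(Ar in S13), and the separation unit passes all Ar, so Ar in S7 = Ar in S13 = 5040 lb/h.
NH3 in S7: m_A = 1260×0.788 + (1−0.053)·(1−0.493)·m_A, so m_A = 992.88/0.5199 = 1909.9 lb/h.
S7 = 1909.9 + 5040 = 6949.9 lb/h.
Ar fraction in S7 = 5040/6949.9 = 0.725.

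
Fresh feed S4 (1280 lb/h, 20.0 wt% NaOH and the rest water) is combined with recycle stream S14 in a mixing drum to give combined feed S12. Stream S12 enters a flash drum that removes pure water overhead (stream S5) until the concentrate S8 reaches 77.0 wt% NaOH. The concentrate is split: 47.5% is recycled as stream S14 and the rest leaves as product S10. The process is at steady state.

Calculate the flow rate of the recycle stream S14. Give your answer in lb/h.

Overall NaOH balance (none leaves overhead): NaOH in fresh feed = NaOH in product, i.e. 1280×0.200 = (1−0.475)·S8·0.770.
S8 = 256/(0.770×0.525) = 633.27 lb/h.
Recycle S14 = 0.475×633.27 = 300.8 lb/h.

300.8 lb/h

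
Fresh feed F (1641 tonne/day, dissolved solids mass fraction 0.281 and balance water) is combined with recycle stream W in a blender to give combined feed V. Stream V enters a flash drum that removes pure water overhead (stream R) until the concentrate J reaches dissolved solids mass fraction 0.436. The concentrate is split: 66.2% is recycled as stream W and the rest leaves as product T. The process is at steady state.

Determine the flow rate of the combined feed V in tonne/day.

3712 tonne/day

Overall dissolved solids balance (none leaves overhead): dissolved solids in fresh feed = dissolved solids in product, i.e. 1641×0.281 = (1−0.662)·J·0.436.
J = 461.12/(0.436×0.338) = 3129 tonne/day.
Recycle W = 0.662×3129 = 2071.4 tonne/day.
Combined feed V = 1641 + 2071.4 = 3712.4 tonne/day.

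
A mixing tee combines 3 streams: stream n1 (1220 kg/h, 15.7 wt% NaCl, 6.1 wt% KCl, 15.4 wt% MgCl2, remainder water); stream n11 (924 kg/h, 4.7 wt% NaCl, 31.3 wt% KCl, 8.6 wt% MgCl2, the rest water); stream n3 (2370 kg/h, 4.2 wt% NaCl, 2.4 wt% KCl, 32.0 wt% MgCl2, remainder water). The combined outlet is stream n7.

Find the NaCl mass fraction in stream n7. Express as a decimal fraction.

0.074

Total flow out = 1220 + 924 + 2370 = 4514 kg/h.
NaCl in = 1220×0.157 + 924×0.047 + 2370×0.042 = 334.51 kg/h.
NaCl mass fraction in n7 = 334.51/4514 = 0.074.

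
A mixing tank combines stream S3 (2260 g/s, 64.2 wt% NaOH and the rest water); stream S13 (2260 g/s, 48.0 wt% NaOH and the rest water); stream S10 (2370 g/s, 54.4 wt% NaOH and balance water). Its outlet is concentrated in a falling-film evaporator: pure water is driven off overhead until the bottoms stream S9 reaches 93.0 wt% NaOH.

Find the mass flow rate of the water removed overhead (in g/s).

NaOH entering = 2260×0.642 + 2260×0.480 + 2370×0.544 = 3825 g/s.
All NaOH reports to S9, so S9 = 3825/0.930 = 4112.9 g/s.
Total feed = 6890 g/s; overhead = 6890 − 4112.9 = 2777.1 g/s.

2777 g/s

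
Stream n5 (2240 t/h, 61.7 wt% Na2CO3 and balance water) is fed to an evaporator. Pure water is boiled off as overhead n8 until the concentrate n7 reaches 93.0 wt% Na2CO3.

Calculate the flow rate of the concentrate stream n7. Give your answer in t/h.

1486 t/h

Na2CO3 is conserved: 2240×0.617 = 1382.1 t/h all reports to the concentrate.
Concentrate = 1382.1/(target fraction) = 1486.1 t/h.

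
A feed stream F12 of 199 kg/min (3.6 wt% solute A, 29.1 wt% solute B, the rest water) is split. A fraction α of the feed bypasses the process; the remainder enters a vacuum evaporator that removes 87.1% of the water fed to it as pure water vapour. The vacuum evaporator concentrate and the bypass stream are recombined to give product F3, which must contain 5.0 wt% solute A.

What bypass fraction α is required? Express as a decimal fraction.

0.522

All 199×0.036 = 7.164 kg/min of solute A reaches F3, so F3 = 7.164/0.050 = 143.28 kg/min and vapour = 55.72 kg/min.
The evaporator receives (1−α)·199 of feed at 0.673 water and removes 0.871 of that water:
0.871×0.673×(1−α)×199 = 55.72
(1−α) = 55.72/116.65 = 0.4777;  α = 0.5223.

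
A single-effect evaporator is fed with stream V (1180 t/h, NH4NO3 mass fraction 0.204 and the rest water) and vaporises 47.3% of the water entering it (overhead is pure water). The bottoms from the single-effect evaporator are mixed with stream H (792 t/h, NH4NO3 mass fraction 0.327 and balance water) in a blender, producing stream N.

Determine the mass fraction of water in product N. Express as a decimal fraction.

0.673

Vapour removed = 0.473×0.796×1180 = 444.28 t/h; concentrate = 735.72 t/h.
water reaching the mixer = 495 (from concentrate) + 792×0.673 = 1028 t/h.
Product flow = 735.72 + 792 = 1527.7 t/h; water fraction = 0.673.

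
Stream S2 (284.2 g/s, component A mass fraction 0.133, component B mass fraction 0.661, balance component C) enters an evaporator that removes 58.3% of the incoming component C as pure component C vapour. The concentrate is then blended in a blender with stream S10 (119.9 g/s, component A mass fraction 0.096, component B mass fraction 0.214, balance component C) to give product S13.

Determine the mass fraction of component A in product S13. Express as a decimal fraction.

0.133

Vapour removed = 0.583×0.206×284.2 = 34.132 g/s; concentrate = 250.07 g/s.
component A reaching the mixer = 37.799 (from concentrate) + 119.9×0.096 = 49.309 g/s.
Product flow = 250.07 + 119.9 = 369.97 g/s; component A fraction = 0.133.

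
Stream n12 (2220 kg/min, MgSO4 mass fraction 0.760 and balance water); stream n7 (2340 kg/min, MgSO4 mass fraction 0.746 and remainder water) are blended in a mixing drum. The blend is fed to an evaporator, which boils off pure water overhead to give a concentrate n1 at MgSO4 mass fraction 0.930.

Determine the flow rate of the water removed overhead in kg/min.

868.8 kg/min

MgSO4 entering = 2220×0.760 + 2340×0.746 = 3432.8 kg/min.
All MgSO4 reports to n1, so n1 = 3432.8/0.930 = 3691.2 kg/min.
Total feed = 4560 kg/min; overhead = 4560 − 3691.2 = 868.77 kg/min.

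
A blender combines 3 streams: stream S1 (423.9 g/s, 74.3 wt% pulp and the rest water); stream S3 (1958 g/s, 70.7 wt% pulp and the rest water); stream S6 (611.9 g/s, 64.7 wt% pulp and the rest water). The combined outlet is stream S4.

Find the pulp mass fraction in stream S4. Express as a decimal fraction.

0.700

Total flow out = 423.9 + 1958 + 611.9 = 2993.8 g/s.
pulp in = 423.9×0.743 + 1958×0.707 + 611.9×0.647 = 2095.2 g/s.
pulp mass fraction in S4 = 2095.2/2993.8 = 0.700.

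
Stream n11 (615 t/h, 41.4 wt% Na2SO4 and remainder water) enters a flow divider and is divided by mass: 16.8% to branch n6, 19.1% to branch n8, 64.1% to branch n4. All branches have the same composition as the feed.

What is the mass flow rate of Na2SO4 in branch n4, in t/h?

Branch n4 total = 0.641×615 = 394.22 t/h.
Na2SO4 in n4 = 0.414×394.22 = 163.21 t/h.

163.2 t/h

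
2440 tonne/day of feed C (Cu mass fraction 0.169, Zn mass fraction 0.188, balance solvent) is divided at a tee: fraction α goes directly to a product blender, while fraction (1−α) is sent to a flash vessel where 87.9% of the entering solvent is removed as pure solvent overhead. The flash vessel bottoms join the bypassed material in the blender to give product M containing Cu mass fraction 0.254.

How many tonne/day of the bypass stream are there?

All 2440×0.169 = 412.36 tonne/day of Cu reaches M, so M = 412.36/0.254 = 1623.5 tonne/day and vapour = 816.54 tonne/day.
The evaporator receives (1−α)·2440 of feed at 0.643 solvent and removes 0.879 of that solvent:
0.879×0.643×(1−α)×2440 = 816.54
(1−α) = 816.54/1379.1 = 0.5921;  α = 0.4079.
Bypass flow = 0.4079×2440 = 995.31 tonne/day.

995.3 tonne/day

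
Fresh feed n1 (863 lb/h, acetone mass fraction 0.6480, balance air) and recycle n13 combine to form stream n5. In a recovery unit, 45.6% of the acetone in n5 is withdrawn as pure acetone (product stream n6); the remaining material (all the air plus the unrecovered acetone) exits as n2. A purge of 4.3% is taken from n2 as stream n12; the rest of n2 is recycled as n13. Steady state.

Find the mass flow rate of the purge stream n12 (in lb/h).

air enters only via n1 and leaves only via the purge: 863×0.352 = 0.043×(air in n2), and the recovery unit passes all air, so air in n5 = air in n2 = 7064.6 lb/h.
acetone in n5: m_A = 863×0.648 + (1−0.043)·(1−0.456)·m_A, so m_A = 559.22/0.4794 = 1166.5 lb/h.
n2 = (1−0.456)×1166.5 + 7064.6 = 7699.1 lb/h.
Purge n12 = 0.043×7699.1 = 331.06 lb/h.

331.1 lb/h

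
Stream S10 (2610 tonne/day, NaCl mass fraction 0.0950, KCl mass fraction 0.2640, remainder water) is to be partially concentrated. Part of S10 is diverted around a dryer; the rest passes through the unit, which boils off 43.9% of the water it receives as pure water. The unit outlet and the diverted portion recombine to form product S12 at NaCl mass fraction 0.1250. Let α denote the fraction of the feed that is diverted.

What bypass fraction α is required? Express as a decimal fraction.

0.147

All 2610×0.095 = 247.95 tonne/day of NaCl reaches S12, so S12 = 247.95/0.125 = 1983.6 tonne/day and vapour = 626.4 tonne/day.
The evaporator receives (1−α)·2610 of feed at 0.641 water and removes 0.439 of that water:
0.439×0.641×(1−α)×2610 = 626.4
(1−α) = 626.4/734.45 = 0.8529;  α = 0.1471.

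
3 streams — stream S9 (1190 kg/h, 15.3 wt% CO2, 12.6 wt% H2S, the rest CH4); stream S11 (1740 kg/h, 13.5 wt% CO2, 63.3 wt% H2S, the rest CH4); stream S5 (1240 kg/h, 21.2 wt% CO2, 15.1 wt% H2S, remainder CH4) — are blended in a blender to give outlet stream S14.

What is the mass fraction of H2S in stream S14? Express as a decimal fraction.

Total flow out = 1190 + 1740 + 1240 = 4170 kg/h.
H2S in = 1190×0.126 + 1740×0.633 + 1240×0.151 = 1438.6 kg/h.
H2S mass fraction in S14 = 1438.6/4170 = 0.345.

0.345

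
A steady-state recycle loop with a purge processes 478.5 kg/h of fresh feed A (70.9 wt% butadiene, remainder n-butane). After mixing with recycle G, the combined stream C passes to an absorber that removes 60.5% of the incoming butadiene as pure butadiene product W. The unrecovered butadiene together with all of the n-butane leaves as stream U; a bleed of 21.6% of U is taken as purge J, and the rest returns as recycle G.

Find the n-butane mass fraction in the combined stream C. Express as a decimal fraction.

n-butane enters only via A and leaves only via the purge: 478.5×0.291 = 0.216×(n-butane in U), and the absorber passes all n-butane, so n-butane in C = n-butane in U = 644.65 kg/h.
butadiene in C: m_A = 478.5×0.709 + (1−0.216)·(1−0.605)·m_A, so m_A = 339.26/0.6903 = 491.45 kg/h.
C = 491.45 + 644.65 = 1136.1 kg/h.
n-butane fraction in C = 644.65/1136.1 = 0.5674.

0.5674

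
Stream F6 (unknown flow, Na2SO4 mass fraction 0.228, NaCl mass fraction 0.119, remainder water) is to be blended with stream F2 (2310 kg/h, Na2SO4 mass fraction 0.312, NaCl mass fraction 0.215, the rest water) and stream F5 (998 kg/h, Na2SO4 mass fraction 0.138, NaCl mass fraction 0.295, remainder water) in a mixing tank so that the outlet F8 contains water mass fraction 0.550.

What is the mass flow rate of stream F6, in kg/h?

Let F6 be the unknown flow. Total out = 3308 + F6.
water balance: 1658.5 + 0.653·F6 = 0.550·(3308 + F6)
(0.653 − 0.550)·F6 = 0.550×3308 − 1658.5 = 160.9
F6 = 160.9 / 0.103 = 1562.2 kg/h

1562 kg/h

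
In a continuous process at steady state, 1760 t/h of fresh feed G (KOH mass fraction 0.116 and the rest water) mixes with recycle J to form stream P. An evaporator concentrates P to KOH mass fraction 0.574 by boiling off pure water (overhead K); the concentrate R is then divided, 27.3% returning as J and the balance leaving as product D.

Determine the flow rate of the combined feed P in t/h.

Overall KOH balance (none leaves overhead): KOH in fresh feed = KOH in product, i.e. 1760×0.116 = (1−0.273)·R·0.574.
R = 204.16/(0.574×0.727) = 489.24 t/h.
Recycle J = 0.273×489.24 = 133.56 t/h.
Combined feed P = 1760 + 133.56 = 1893.6 t/h.

1894 t/h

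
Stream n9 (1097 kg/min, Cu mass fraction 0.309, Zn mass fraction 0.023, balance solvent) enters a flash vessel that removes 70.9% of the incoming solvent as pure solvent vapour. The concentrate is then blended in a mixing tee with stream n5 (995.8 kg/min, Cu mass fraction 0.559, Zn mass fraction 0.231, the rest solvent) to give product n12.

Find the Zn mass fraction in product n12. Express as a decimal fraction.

Vapour removed = 0.709×0.668×1097 = 519.55 kg/min; concentrate = 577.45 kg/min.
Zn reaching the mixer = 25.231 (from concentrate) + 995.8×0.231 = 255.26 kg/min.
Product flow = 577.45 + 995.8 = 1573.2 kg/min; Zn fraction = 0.162.

0.162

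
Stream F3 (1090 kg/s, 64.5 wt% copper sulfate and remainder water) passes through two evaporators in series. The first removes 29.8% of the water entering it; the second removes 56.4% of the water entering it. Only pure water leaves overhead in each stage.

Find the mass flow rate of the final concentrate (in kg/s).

water in feed = 1090×0.355 = 386.95 kg/s.
After stage 1: water left = (1−0.298)×386.95 = 271.64; stream total = 974.69 kg/s.
After stage 2: water left = (1−0.564)×271.64 = 118.43; final concentrate = 821.48 kg/s.

821.5 kg/s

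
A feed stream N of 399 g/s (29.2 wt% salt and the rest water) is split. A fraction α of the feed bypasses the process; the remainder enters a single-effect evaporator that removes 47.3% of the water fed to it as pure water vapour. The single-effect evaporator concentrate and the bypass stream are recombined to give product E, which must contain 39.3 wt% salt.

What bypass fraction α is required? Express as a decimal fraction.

0.233

All 399×0.292 = 116.51 g/s of salt reaches E, so E = 116.51/0.393 = 296.46 g/s and vapour = 102.54 g/s.
The evaporator receives (1−α)·399 of feed at 0.708 water and removes 0.473 of that water:
0.473×0.708×(1−α)×399 = 102.54
(1−α) = 102.54/133.62 = 0.7674;  α = 0.2326.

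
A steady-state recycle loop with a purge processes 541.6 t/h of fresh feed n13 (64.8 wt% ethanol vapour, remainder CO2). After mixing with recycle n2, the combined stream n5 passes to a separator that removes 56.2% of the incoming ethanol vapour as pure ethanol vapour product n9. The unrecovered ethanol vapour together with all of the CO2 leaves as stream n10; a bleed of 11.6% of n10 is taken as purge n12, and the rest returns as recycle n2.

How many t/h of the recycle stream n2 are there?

1675 t/h

CO2 enters only via n13 and leaves only via the purge: 541.6×0.352 = 0.116×(CO2 in n10), and the separator passes all CO2, so CO2 in n5 = CO2 in n10 = 1643.5 t/h.
ethanol vapour in n5: m_A = 541.6×0.648 + (1−0.116)·(1−0.562)·m_A, so m_A = 350.96/0.6128 = 572.7 t/h.
n10 = (1−0.562)×572.7 + 1643.5 = 1894.3 t/h.
Recycle n2 = (1−0.116)×1894.3 = 1674.6 t/h.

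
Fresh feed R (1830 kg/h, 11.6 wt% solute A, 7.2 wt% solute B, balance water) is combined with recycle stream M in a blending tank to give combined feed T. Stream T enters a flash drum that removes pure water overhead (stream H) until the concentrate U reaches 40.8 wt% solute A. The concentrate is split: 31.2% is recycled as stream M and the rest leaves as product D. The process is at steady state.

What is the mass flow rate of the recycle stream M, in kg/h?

Overall solute A balance (none leaves overhead): solute A in fresh feed = solute A in product, i.e. 1830×0.116 = (1−0.312)·U·0.408.
U = 212.28/(0.408×0.688) = 756.24 kg/h.
Recycle M = 0.312×756.24 = 235.95 kg/h.

235.9 kg/h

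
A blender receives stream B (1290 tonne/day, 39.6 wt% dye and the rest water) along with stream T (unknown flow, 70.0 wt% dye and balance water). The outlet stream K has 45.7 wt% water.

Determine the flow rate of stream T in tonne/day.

1208 tonne/day

Let T be the unknown flow. Total out = 1290 + T.
water balance: 779.16 + 0.300·T = 0.457·(1290 + T)
(0.300 − 0.457)·T = 0.457×1290 − 779.16 = -189.63
T = -189.63 / -0.157 = 1207.8 tonne/day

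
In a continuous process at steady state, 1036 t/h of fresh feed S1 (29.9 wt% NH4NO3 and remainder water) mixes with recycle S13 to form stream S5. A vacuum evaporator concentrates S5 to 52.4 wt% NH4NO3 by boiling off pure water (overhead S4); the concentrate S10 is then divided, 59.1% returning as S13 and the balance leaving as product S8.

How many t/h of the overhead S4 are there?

Overall NH4NO3 balance (none leaves overhead): NH4NO3 in fresh feed = NH4NO3 in product, i.e. 1036×0.299 = (1−0.591)·S10·0.524.
S10 = 309.76/(0.524×0.409) = 1445.4 t/h.
Recycle S13 = 0.591×1445.4 = 854.21 t/h.
Combined feed S5 = 1036 + 854.21 = 1890.2 t/h.
Overhead S4 = S5 − S10 = 1890.2 − 1445.4 = 444.85 t/h.

444.8 t/h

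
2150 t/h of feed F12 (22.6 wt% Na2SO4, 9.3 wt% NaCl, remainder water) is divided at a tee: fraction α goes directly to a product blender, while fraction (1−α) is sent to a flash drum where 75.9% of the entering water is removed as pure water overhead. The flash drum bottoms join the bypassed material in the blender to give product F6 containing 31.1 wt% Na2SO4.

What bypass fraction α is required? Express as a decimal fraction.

0.471

All 2150×0.226 = 485.9 t/h of Na2SO4 reaches F6, so F6 = 485.9/0.311 = 1562.4 t/h and vapour = 587.62 t/h.
The evaporator receives (1−α)·2150 of feed at 0.681 water and removes 0.759 of that water:
0.759×0.681×(1−α)×2150 = 587.62
(1−α) = 587.62/1111.3 = 0.5288;  α = 0.4712.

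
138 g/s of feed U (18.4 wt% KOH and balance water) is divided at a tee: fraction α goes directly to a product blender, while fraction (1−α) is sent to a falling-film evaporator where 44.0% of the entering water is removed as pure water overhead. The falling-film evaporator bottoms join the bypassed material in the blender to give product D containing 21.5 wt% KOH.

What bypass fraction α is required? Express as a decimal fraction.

All 138×0.184 = 25.392 g/s of KOH reaches D, so D = 25.392/0.215 = 118.1 g/s and vapour = 19.898 g/s.
The evaporator receives (1−α)·138 of feed at 0.816 water and removes 0.440 of that water:
0.440×0.816×(1−α)×138 = 19.898
(1−α) = 19.898/49.548 = 0.4016;  α = 0.5984.

0.598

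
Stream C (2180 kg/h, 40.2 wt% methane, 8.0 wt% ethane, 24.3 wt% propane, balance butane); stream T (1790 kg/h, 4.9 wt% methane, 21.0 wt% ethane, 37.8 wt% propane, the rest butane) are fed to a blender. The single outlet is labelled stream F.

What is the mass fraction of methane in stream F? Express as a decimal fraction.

Total flow out = 2180 + 1790 = 3970 kg/h.
methane in = 2180×0.402 + 1790×0.049 = 964.07 kg/h.
methane mass fraction in F = 964.07/3970 = 0.243.

0.243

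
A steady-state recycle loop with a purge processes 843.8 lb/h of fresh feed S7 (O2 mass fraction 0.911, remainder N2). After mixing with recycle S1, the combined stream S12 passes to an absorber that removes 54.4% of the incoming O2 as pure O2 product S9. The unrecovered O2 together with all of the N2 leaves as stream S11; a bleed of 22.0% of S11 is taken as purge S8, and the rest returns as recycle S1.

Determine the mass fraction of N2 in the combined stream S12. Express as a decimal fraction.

N2 enters only via S7 and leaves only via the purge: 843.8×0.089 = 0.220×(N2 in S11), and the absorber passes all N2, so N2 in S12 = N2 in S11 = 341.36 lb/h.
O2 in S12: m_A = 843.8×0.911 + (1−0.220)·(1−0.544)·m_A, so m_A = 768.7/0.6443 = 1193 lb/h.
S12 = 1193 + 341.36 = 1534.4 lb/h.
N2 fraction in S12 = 341.36/1534.4 = 0.222.

0.222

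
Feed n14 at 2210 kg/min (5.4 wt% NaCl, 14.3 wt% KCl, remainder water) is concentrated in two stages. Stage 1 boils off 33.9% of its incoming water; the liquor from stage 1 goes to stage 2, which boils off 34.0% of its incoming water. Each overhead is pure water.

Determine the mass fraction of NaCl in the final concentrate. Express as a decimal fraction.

0.0987

water in feed = 2210×0.803 = 1774.6 kg/min.
After stage 1: water left = (1−0.339)×1774.6 = 1173; stream total = 1608.4 kg/min.
After stage 2: water left = (1−0.340)×1173 = 774.2; final concentrate = 1209.6 kg/min.
NaCl fraction = 119.34/1209.6 = 0.0987.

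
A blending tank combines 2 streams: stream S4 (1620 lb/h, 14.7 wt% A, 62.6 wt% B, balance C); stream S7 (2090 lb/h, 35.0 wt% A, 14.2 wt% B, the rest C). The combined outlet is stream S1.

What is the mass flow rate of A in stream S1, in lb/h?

969.6 lb/h

A out = A in = 1620×0.147 + 2090×0.350 = 969.64 lb/h.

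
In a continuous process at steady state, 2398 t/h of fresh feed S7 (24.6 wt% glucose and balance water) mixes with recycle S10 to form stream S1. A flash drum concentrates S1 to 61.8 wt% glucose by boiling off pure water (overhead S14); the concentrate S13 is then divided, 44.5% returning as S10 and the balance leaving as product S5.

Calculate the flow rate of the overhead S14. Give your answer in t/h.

1443 t/h

Overall glucose balance (none leaves overhead): glucose in fresh feed = glucose in product, i.e. 2398×0.246 = (1−0.445)·S13·0.618.
S13 = 589.91/(0.618×0.555) = 1719.9 t/h.
Recycle S10 = 0.445×1719.9 = 765.35 t/h.
Combined feed S1 = 2398 + 765.35 = 3163.4 t/h.
Overhead S14 = S1 − S13 = 3163.4 − 1719.9 = 1443.5 t/h.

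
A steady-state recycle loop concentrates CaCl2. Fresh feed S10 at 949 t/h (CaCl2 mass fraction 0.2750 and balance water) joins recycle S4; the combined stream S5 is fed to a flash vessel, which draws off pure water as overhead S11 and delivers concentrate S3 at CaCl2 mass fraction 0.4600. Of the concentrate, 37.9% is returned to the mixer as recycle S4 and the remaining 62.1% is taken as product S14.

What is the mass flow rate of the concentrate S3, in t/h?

913.6 t/h

Overall CaCl2 balance (none leaves overhead): CaCl2 in fresh feed = CaCl2 in product, i.e. 949×0.275 = (1−0.379)·S3·0.460.
S3 = 260.98/(0.460×0.621) = 913.59 t/h.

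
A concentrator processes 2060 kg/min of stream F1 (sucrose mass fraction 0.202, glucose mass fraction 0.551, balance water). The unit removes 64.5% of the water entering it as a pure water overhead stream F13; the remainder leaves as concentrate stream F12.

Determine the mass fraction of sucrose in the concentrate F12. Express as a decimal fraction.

0.240

sucrose is not removed: 2060×0.202 = 416.12 kg/min of sucrose enters F12.
water entering = 2060×0.247 = 508.82 kg/min; overhead removed = 0.645×508.82 = 328.19 kg/min.
Concentrate = 2060 − 328.19 = 1731.8 kg/min.
Mass fraction = 416.12/1731.8 = 0.240.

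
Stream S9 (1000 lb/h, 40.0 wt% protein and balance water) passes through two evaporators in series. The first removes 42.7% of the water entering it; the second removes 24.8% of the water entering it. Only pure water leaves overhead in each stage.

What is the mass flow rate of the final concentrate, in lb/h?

658.5 lb/h

water in feed = 1000×0.600 = 600 lb/h.
After stage 1: water left = (1−0.427)×600 = 343.8; stream total = 743.8 lb/h.
After stage 2: water left = (1−0.248)×343.8 = 258.54; final concentrate = 658.54 lb/h.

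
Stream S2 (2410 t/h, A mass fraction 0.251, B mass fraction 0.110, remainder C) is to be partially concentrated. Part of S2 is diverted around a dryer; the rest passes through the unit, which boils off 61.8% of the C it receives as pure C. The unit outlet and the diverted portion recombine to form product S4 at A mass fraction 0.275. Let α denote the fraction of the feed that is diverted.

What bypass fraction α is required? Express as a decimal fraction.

All 2410×0.251 = 604.91 t/h of A reaches S4, so S4 = 604.91/0.275 = 2199.7 t/h and vapour = 210.33 t/h.
The evaporator receives (1−α)·2410 of feed at 0.639 C and removes 0.618 of that C:
0.618×0.639×(1−α)×2410 = 210.33
(1−α) = 210.33/951.71 = 0.2210;  α = 0.7790.

0.779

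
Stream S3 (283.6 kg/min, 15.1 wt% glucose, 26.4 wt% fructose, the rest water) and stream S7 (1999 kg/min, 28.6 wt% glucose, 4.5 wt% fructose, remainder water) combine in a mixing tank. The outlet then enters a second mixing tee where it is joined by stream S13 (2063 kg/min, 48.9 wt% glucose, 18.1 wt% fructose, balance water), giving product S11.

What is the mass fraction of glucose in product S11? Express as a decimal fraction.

0.374

Overall, product flow = 4345.6 kg/min.
glucose in = 283.6×0.151 + 1999×0.286 + 2063×0.489 = 1623.3 kg/min.
glucose fraction in S11 = 0.374.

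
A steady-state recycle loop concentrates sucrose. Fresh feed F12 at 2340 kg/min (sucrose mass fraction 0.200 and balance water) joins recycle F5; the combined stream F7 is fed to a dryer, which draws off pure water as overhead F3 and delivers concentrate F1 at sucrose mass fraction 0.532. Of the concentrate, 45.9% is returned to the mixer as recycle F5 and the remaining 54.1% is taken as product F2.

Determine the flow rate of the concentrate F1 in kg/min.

Overall sucrose balance (none leaves overhead): sucrose in fresh feed = sucrose in product, i.e. 2340×0.200 = (1−0.459)·F1·0.532.
F1 = 468/(0.532×0.541) = 1626.1 kg/min.

1626 kg/min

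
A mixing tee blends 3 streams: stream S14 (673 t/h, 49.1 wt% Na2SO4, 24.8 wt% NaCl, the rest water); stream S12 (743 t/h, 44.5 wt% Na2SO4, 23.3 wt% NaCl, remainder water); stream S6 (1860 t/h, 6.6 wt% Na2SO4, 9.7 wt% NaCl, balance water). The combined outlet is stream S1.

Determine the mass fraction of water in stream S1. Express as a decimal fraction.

Total flow out = 673 + 743 + 1860 = 3276 t/h.
water in = 673×0.261 + 743×0.322 + 1860×0.837 = 1971.7 t/h.
water mass fraction in S1 = 1971.7/3276 = 0.602.

0.602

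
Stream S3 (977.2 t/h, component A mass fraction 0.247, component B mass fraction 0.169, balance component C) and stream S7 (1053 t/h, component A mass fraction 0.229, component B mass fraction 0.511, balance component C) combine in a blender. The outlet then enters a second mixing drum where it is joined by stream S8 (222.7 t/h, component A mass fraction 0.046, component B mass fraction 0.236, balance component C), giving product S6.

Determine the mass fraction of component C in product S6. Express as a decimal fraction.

Overall, product flow = 2252.9 t/h.
component C in = 977.2×0.584 + 1053×0.260 + 222.7×0.718 = 1004.4 t/h.
component C fraction in S6 = 0.446.

0.446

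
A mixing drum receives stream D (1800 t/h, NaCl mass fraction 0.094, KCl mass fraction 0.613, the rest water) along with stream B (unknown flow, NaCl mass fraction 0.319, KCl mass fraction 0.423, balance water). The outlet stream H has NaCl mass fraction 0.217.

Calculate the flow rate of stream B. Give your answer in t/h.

Let B be the unknown flow. Total out = 1800 + B.
NaCl balance: 169.2 + 0.319·B = 0.217·(1800 + B)
(0.319 − 0.217)·B = 0.217×1800 − 169.2 = 221.4
B = 221.4 / 0.102 = 2170.6 t/h

2171 t/h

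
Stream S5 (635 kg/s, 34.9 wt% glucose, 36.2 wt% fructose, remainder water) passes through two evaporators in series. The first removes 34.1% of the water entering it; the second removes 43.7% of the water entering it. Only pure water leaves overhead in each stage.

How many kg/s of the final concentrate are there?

519.6 kg/s

water in feed = 635×0.289 = 183.51 kg/s.
After stage 1: water left = (1−0.341)×183.51 = 120.94; stream total = 572.42 kg/s.
After stage 2: water left = (1−0.437)×120.94 = 68.087; final concentrate = 519.57 kg/s.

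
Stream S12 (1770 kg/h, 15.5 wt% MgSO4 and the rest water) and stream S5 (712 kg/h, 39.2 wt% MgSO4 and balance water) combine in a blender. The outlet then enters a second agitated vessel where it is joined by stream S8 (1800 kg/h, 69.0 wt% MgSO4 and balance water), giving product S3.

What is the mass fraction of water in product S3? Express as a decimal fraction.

0.5807

Overall, product flow = 4282 kg/h.
water in = 1770×0.845 + 712×0.608 + 1800×0.310 = 2486.5 kg/h.
water fraction in S3 = 0.5807.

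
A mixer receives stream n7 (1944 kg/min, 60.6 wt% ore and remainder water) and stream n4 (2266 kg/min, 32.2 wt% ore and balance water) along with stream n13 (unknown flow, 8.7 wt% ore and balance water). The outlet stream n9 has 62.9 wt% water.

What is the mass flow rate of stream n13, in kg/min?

1218 kg/min

Let n13 be the unknown flow. Total out = 4210 + n13.
water balance: 2302.3 + 0.913·n13 = 0.629·(4210 + n13)
(0.913 − 0.629)·n13 = 0.629×4210 − 2302.3 = 345.81
n13 = 345.81 / 0.284 = 1217.6 kg/min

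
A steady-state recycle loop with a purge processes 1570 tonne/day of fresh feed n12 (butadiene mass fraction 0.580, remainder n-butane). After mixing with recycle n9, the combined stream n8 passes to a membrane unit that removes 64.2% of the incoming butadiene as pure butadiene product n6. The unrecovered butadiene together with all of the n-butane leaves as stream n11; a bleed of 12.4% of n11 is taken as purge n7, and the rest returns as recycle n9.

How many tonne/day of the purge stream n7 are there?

718.3 tonne/day

n-butane enters only via n12 and leaves only via the purge: 1570×0.420 = 0.124×(n-butane in n11), and the membrane unit passes all n-butane, so n-butane in n8 = n-butane in n11 = 5317.7 tonne/day.
butadiene in n8: m_A = 1570×0.580 + (1−0.124)·(1−0.642)·m_A, so m_A = 910.6/0.6864 = 1326.6 tonne/day.
n11 = (1−0.642)×1326.6 + 5317.7 = 5792.7 tonne/day.
Purge n7 = 0.124×5792.7 = 718.29 tonne/day.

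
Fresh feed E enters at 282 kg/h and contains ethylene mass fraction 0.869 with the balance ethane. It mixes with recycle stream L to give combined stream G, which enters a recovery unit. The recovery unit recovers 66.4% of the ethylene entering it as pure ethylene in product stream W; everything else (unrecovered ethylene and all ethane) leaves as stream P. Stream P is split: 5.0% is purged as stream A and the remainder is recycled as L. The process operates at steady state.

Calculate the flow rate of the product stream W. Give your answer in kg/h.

ethylene in G: m_A = 282×0.869 + (1−0.050)·(1−0.664)·m_A, so m_A = 245.06/0.6808 = 359.96 kg/h.
Product W = 0.664×359.96 = 239.01 kg/h.

239 kg/h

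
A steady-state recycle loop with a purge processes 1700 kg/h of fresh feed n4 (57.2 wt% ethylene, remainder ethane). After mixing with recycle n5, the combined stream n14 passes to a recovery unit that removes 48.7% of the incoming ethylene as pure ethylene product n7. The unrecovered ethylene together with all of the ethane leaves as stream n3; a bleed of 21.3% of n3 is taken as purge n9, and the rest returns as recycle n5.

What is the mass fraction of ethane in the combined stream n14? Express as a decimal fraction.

0.677

ethane enters only via n4 and leaves only via the purge: 1700×0.428 = 0.213×(ethane in n3), and the recovery unit passes all ethane, so ethane in n14 = ethane in n3 = 3416 kg/h.
ethylene in n14: m_A = 1700×0.572 + (1−0.213)·(1−0.487)·m_A, so m_A = 972.4/0.5963 = 1630.8 kg/h.
n14 = 1630.8 + 3416 = 5046.8 kg/h.
ethane fraction in n14 = 3416/5046.8 = 0.677.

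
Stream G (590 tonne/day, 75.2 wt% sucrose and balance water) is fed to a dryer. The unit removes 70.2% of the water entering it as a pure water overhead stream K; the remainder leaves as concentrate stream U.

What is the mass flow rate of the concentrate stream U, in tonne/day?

487.3 tonne/day

water entering = 590×0.248 = 146.32 tonne/day; overhead removed = 0.702×146.32 = 102.72 tonne/day.
Concentrate = 590 − 102.72 = 487.28 tonne/day.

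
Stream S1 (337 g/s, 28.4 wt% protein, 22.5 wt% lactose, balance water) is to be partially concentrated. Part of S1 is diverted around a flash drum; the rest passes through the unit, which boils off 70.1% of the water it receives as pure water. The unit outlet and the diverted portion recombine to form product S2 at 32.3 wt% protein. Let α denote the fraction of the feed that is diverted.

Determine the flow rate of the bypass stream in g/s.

218.8 g/s

All 337×0.284 = 95.708 g/s of protein reaches S2, so S2 = 95.708/0.323 = 296.31 g/s and vapour = 40.69 g/s.
The evaporator receives (1−α)·337 of feed at 0.491 water and removes 0.701 of that water:
0.701×0.491×(1−α)×337 = 40.69
(1−α) = 40.69/115.99 = 0.3508;  α = 0.6492.
Bypass flow = 0.6492×337 = 218.78 g/s.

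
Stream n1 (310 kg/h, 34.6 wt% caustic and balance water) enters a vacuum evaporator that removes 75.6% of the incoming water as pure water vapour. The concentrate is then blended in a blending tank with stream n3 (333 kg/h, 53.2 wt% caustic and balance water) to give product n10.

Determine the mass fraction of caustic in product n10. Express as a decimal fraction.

Vapour removed = 0.756×0.654×310 = 153.27 kg/h; concentrate = 156.73 kg/h.
caustic reaching the mixer = 107.26 (from concentrate) + 333×0.532 = 284.42 kg/h.
Product flow = 156.73 + 333 = 489.73 kg/h; caustic fraction = 0.5808.

0.5808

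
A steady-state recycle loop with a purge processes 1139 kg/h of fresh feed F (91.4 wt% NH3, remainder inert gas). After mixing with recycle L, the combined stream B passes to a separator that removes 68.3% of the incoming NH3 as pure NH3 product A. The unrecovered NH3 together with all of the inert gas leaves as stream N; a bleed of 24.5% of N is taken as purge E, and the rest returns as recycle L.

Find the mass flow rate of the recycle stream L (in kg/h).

inert gas enters only via F and leaves only via the purge: 1139×0.086 = 0.245×(inert gas in N), and the separator passes all inert gas, so inert gas in B = inert gas in N = 399.81 kg/h.
NH3 in B: m_A = 1139×0.914 + (1−0.245)·(1−0.683)·m_A, so m_A = 1041/0.7607 = 1368.6 kg/h.
N = (1−0.683)×1368.6 + 399.81 = 833.66 kg/h.
Recycle L = (1−0.245)×833.66 = 629.41 kg/h.

629.4 kg/h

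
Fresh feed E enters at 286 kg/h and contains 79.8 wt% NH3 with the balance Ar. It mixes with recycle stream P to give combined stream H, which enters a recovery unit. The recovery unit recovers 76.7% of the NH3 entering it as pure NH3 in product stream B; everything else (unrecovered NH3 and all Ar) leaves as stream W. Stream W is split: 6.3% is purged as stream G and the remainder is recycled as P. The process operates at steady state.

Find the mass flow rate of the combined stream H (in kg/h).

1209 kg/h

Ar enters only via E and leaves only via the purge: 286×0.202 = 0.063×(Ar in W), and the recovery unit passes all Ar, so Ar in H = Ar in W = 917.02 kg/h.
NH3 in H: m_A = 286×0.798 + (1−0.063)·(1−0.767)·m_A, so m_A = 228.23/0.7817 = 291.97 kg/h.
H = 291.97 + 917.02 = 1209 kg/h.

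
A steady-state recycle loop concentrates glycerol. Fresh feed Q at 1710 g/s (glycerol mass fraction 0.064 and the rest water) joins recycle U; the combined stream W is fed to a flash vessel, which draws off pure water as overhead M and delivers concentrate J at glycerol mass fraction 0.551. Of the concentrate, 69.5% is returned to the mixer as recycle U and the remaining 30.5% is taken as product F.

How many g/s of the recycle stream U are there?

452.6 g/s

Overall glycerol balance (none leaves overhead): glycerol in fresh feed = glycerol in product, i.e. 1710×0.064 = (1−0.695)·J·0.551.
J = 109.44/(0.551×0.305) = 651.22 g/s.
Recycle U = 0.695×651.22 = 452.59 g/s.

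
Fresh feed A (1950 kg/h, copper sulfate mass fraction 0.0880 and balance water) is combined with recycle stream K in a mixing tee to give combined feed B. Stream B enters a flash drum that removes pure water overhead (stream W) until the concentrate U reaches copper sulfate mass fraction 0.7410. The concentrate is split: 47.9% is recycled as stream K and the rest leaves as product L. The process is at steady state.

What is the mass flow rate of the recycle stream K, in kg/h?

212.9 kg/h

Overall copper sulfate balance (none leaves overhead): copper sulfate in fresh feed = copper sulfate in product, i.e. 1950×0.088 = (1−0.479)·U·0.741.
U = 171.6/(0.741×0.521) = 444.49 kg/h.
Recycle K = 0.479×444.49 = 212.91 kg/h.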